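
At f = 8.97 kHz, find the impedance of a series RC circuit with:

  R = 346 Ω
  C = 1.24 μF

Step 1 — Angular frequency: ω = 2π·f = 2π·8970 = 5.636e+04 rad/s.
Step 2 — Component impedances:
  R: Z = R = 346 Ω
  C: Z = 1/(jωC) = -j/(ω·C) = 0 - j14.31 Ω
Step 3 — Series combination: Z_total = R + C = 346 - j14.31 Ω = 346.3∠-2.4° Ω.

Z = 346 - j14.31 Ω = 346.3∠-2.4° Ω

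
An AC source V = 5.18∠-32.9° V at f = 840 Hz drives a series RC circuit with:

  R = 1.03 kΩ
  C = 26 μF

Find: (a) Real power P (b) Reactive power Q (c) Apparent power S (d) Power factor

Step 1 — Angular frequency: ω = 2π·f = 2π·840 = 5278 rad/s.
Step 2 — Component impedances:
  R: Z = R = 1030 Ω
  C: Z = 1/(jωC) = -j/(ω·C) = 0 - j7.287 Ω
Step 3 — Series combination: Z_total = R + C = 1030 - j7.287 Ω = 1030∠-0.4° Ω.
Step 4 — Source phasor: V = 5.18∠-32.9° V = 4.349 - j2.814 V.
Step 5 — Current: I = V / Z = 0.004242 - j0.002702 A = 0.005029∠-32.5° A.
Step 6 — Complex power: S = V·I* = 0.02605 - j0.0001843 VA.
Step 7 — Real power: P = Re(S) = 0.02605 W.
Step 8 — Reactive power: Q = Im(S) = -0.0001843 VAR.
Step 9 — Apparent power: |S| = 0.02605 VA.
Step 10 — Power factor: PF = P/|S| = 1 (leading).

(a) P = 0.02605 W  (b) Q = -0.0001843 VAR  (c) S = 0.02605 VA  (d) PF = 1 (leading)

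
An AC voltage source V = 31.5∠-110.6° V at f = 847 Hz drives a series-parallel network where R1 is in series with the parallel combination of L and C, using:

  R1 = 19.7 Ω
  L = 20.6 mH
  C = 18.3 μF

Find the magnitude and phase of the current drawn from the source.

Step 1 — Angular frequency: ω = 2π·f = 2π·847 = 5322 rad/s.
Step 2 — Component impedances:
  R1: Z = R = 19.7 Ω
  L: Z = jωL = j·5322·0.0206 = 0 + j109.6 Ω
  C: Z = 1/(jωC) = -j/(ω·C) = 0 - j10.27 Ω
Step 3 — Parallel branch: L || C = 1/(1/L + 1/C) = 0 - j11.33 Ω.
Step 4 — Series with R1: Z_total = R1 + (L || C) = 19.7 - j11.33 Ω = 22.73∠-29.9° Ω.
Step 5 — Source phasor: V = 31.5∠-110.6° V = -11.08 - j29.49 V.
Step 6 — Ohm's law: I = V / Z_total = (-11.08 - j29.49) / (19.7 - j11.33) = 0.2241 - j1.368 A.
Step 7 — Convert to polar: |I| = 1.386 A, ∠I = -80.7°.

I = 1.386∠-80.7° A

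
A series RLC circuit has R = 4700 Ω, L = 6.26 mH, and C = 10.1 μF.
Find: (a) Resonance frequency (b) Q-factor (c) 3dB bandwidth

Step 1 — Resonance condition Im(Z)=0 gives ω₀ = 1/√(LC).
Step 2 — ω₀ = 1/√(0.00626·1.01e-05) = 3977 rad/s.
Step 3 — f₀ = ω₀/(2π) = 633 Hz.
Step 4 — Series Q: Q = ω₀L/R = 3977·0.00626/4700 = 0.005297.
Step 5 — 3dB bandwidth: Δω = ω₀/Q = 7.508e+05 rad/s; BW = Δω/(2π) = 1.195e+05 Hz.

(a) f₀ = 633 Hz  (b) Q = 0.005297  (c) BW = 1.195e+05 Hz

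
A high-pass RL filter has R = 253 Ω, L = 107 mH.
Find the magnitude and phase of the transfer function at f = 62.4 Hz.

Step 1 — Angular frequency: ω = 2π·62.4 = 392.1 rad/s.
Step 2 — Transfer function: H(jω) = jωL/(R + jωL).
Step 3 — Numerator jωL = j·41.95; denominator R + jωL = 253 + j41.95.
Step 4 — H = 0.02676 + j0.1614.
Step 5 — Magnitude: |H| = 0.1636 (-15.7 dB); phase: φ = 80.6°.

|H| = 0.1636 (-15.7 dB), φ = 80.6°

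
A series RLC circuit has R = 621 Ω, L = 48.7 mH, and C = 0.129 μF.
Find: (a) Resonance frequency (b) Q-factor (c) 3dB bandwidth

Step 1 — Resonance: ω₀ = 1/√(LC) = 1/√(0.0487·1.29e-07) = 1.262e+04 rad/s.
Step 2 — f₀ = ω₀/(2π) = 2008 Hz.
Step 3 — Series Q: Q = ω₀L/R = 1.262e+04·0.0487/621 = 0.9894.
Step 4 — Bandwidth: Δω = ω₀/Q = 1.275e+04 rad/s; BW = Δω/(2π) = 2029 Hz.

(a) f₀ = 2008 Hz  (b) Q = 0.9894  (c) BW = 2029 Hz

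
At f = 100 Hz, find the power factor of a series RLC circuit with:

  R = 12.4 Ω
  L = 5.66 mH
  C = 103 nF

Step 1 — Angular frequency: ω = 2π·f = 2π·100 = 628.3 rad/s.
Step 2 — Component impedances:
  R: Z = R = 12.4 Ω
  L: Z = jωL = j·628.3·0.00566 = 0 + j3.556 Ω
  C: Z = 1/(jωC) = -j/(ω·C) = 0 - j1.545e+04 Ω
Step 3 — Series combination: Z_total = R + L + C = 12.4 - j1.545e+04 Ω = 1.545e+04∠-90.0° Ω.
Step 4 — Power factor: PF = cos(φ) = Re(Z)/|Z| = 12.4/15448 = 0.0008027.
Step 5 — Type: Im(Z) = -1.545e+04 ⇒ leading (phase φ = -90.0°).

PF = 0.0008027 (leading, φ = -90.0°)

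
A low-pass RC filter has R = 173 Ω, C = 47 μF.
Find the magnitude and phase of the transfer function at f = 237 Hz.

Step 1 — Angular frequency: ω = 2π·237 = 1489 rad/s.
Step 2 — Transfer function: H(jω) = 1/(1 + jωRC).
Step 3 — Denominator: 1 + jωRC = 1 + j·1489·173·4.7e-05 = 1 + j12.11.
Step 4 — H = 0.006775 - j0.08203.
Step 5 — Magnitude: |H| = 0.08231 (-21.7 dB); phase: φ = -85.3°.

|H| = 0.08231 (-21.7 dB), φ = -85.3°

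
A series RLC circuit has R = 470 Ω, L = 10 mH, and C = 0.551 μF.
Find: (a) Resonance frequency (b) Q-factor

Step 1 — Resonance condition Im(Z)=0 gives ω₀ = 1/√(LC).
Step 2 — ω₀ = 1/√(0.01·5.51e-07) = 1.347e+04 rad/s.
Step 3 — f₀ = ω₀/(2π) = 2144 Hz.
Step 4 — Series Q: Q = ω₀L/R = 1.347e+04·0.01/470 = 0.2866.

(a) f₀ = 2144 Hz  (b) Q = 0.2866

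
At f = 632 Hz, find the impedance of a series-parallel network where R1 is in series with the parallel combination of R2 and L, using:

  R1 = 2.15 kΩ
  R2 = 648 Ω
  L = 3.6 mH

Step 1 — Angular frequency: ω = 2π·f = 2π·632 = 3971 rad/s.
Step 2 — Component impedances:
  R1: Z = R = 2150 Ω
  R2: Z = R = 648 Ω
  L: Z = jωL = j·3971·0.0036 = 0 + j14.3 Ω
Step 3 — Parallel branch: R2 || L = 1/(1/R2 + 1/L) = 0.3152 + j14.29 Ω.
Step 4 — Series with R1: Z_total = R1 + (R2 || L) = 2150 + j14.29 Ω = 2150∠0.4° Ω.

Z = 2150 + j14.29 Ω = 2150∠0.4° Ω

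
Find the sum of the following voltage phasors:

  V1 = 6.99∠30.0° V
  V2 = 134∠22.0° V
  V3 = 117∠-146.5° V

Step 1 — Convert each phasor to rectangular form:
  V1 = 6.99·(cos(30.0°) + j·sin(30.0°)) = 6.054 + j3.495 V
  V2 = 134·(cos(22.0°) + j·sin(22.0°)) = 124.2 + j50.2 V
  V3 = 117·(cos(-146.5°) + j·sin(-146.5°)) = -97.56 - j64.58 V
Step 2 — Sum components: V_total = 32.73 - j10.88 V.
Step 3 — Convert to polar: |V_total| = 34.49 V, ∠V_total = -18.4°.

V_total = 34.49∠-18.4° V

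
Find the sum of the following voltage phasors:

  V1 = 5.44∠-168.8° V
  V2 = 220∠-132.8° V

Step 1 — Convert each phasor to rectangular form:
  V1 = 5.44·(cos(-168.8°) + j·sin(-168.8°)) = -5.336 - j1.057 V
  V2 = 220·(cos(-132.8°) + j·sin(-132.8°)) = -149.5 - j161.4 V
Step 2 — Sum components: V_total = -154.8 - j162.5 V.
Step 3 — Convert to polar: |V_total| = 224.4 V, ∠V_total = -133.6°.

V_total = 224.4∠-133.6° V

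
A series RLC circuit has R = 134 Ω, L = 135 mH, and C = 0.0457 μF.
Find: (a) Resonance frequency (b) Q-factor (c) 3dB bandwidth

Step 1 — Resonance: ω₀ = 1/√(LC) = 1/√(0.135·4.57e-08) = 1.273e+04 rad/s.
Step 2 — f₀ = ω₀/(2π) = 2026 Hz.
Step 3 — Series Q: Q = ω₀L/R = 1.273e+04·0.135/134 = 12.83.
Step 4 — Bandwidth: Δω = ω₀/Q = 992.6 rad/s; BW = Δω/(2π) = 158 Hz.

(a) f₀ = 2026 Hz  (b) Q = 12.83  (c) BW = 158 Hz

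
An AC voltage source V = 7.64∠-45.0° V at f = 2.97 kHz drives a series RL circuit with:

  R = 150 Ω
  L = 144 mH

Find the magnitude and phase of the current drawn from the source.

Step 1 — Angular frequency: ω = 2π·f = 2π·2970 = 1.866e+04 rad/s.
Step 2 — Component impedances:
  R: Z = R = 150 Ω
  L: Z = jωL = j·1.866e+04·0.144 = 0 + j2687 Ω
Step 3 — Series combination: Z_total = R + L = 150 + j2687 Ω = 2691∠86.8° Ω.
Step 4 — Source phasor: V = 7.64∠-45.0° V = 5.402 - j5.402 V.
Step 5 — Ohm's law: I = V / Z_total = (5.402 - j5.402) / (150 + j2687) = -0.001892 - j0.002116 A.
Step 6 — Convert to polar: |I| = 0.002839 A, ∠I = -131.8°.

I = 0.002839∠-131.8° A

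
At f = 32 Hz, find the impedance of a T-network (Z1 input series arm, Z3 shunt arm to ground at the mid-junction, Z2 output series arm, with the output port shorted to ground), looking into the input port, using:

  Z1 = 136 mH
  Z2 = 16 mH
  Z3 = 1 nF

Step 1 — Angular frequency: ω = 2π·f = 2π·32 = 201.1 rad/s.
Step 2 — Component impedances:
  Z1: Z = jωL = j·201.1·0.136 = 0 + j27.34 Ω
  Z2: Z = jωL = j·201.1·0.016 = 0 + j3.217 Ω
  Z3: Z = 1/(jωC) = -j/(ω·C) = 0 - j4.974e+06 Ω
Step 3 — With the output port shorted to ground, the output series arm Z2 runs from the junction to ground; the shunt arm Z3 also runs from the junction to ground. They appear in parallel: Z3 || Z2 = 0 + j3.217 Ω.
Step 4 — Series with input arm Z1: Z_in = Z1 + (Z3 || Z2) = 0 + j30.56 Ω = 30.56∠90.0° Ω.

Z = 0 + j30.56 Ω = 30.56∠90.0° Ω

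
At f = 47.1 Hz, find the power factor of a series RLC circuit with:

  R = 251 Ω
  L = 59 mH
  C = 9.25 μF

Step 1 — Angular frequency: ω = 2π·f = 2π·47.1 = 295.9 rad/s.
Step 2 — Component impedances:
  R: Z = R = 251 Ω
  L: Z = jωL = j·295.9·0.059 = 0 + j17.46 Ω
  C: Z = 1/(jωC) = -j/(ω·C) = 0 - j365.3 Ω
Step 3 — Series combination: Z_total = R + L + C = 251 - j347.8 Ω = 428.9∠-54.2° Ω.
Step 4 — Power factor: PF = cos(φ) = Re(Z)/|Z| = 251/428.95 = 0.5851.
Step 5 — Type: Im(Z) = -347.8 ⇒ leading (phase φ = -54.2°).

PF = 0.5851 (leading, φ = -54.2°)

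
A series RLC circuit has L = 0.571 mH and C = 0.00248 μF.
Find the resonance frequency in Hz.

Step 1 — Resonance condition Im(Z)=0 gives ω₀ = 1/√(LC).
Step 2 — ω₀ = 1/√(0.000571·2.48e-09) = 8.403e+05 rad/s.
Step 3 — f₀ = ω₀/(2π) = 1.337e+05 Hz.

f₀ = 1.337e+05 Hz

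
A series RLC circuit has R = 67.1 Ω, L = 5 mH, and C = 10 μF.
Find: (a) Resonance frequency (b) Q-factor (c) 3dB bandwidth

Step 1 — Resonance condition Im(Z)=0 gives ω₀ = 1/√(LC).
Step 2 — ω₀ = 1/√(0.005·1e-05) = 4472 rad/s.
Step 3 — f₀ = ω₀/(2π) = 711.8 Hz.
Step 4 — Series Q: Q = ω₀L/R = 4472·0.005/67.1 = 0.3332.
Step 5 — 3dB bandwidth: Δω = ω₀/Q = 1.342e+04 rad/s; BW = Δω/(2π) = 2136 Hz.

(a) f₀ = 711.8 Hz  (b) Q = 0.3332  (c) BW = 2136 Hz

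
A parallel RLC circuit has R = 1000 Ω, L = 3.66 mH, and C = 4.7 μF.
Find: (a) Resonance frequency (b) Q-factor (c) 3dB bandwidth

Step 1 — Resonance: ω₀ = 1/√(LC) = 1/√(0.00366·4.7e-06) = 7624 rad/s.
Step 2 — f₀ = ω₀/(2π) = 1213 Hz.
Step 3 — Parallel Q: Q = R/(ω₀L) = 1000/(7624·0.00366) = 35.84.
Step 4 — Bandwidth: Δω = ω₀/Q = 212.8 rad/s; BW = Δω/(2π) = 33.86 Hz.

(a) f₀ = 1213 Hz  (b) Q = 35.84  (c) BW = 33.86 Hz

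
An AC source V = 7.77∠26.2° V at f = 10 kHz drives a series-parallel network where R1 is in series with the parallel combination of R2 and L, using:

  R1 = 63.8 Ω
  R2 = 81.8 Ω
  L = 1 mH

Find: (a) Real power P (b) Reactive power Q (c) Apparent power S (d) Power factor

Step 1 — Angular frequency: ω = 2π·f = 2π·1e+04 = 6.283e+04 rad/s.
Step 2 — Component impedances:
  R1: Z = R = 63.8 Ω
  R2: Z = R = 81.8 Ω
  L: Z = jωL = j·6.283e+04·0.001 = 0 + j62.83 Ω
Step 3 — Parallel branch: R2 || L = 1/(1/R2 + 1/L) = 30.35 + j39.52 Ω.
Step 4 — Series with R1: Z_total = R1 + (R2 || L) = 94.15 + j39.52 Ω = 102.1∠22.8° Ω.
Step 5 — Source phasor: V = 7.77∠26.2° V = 6.972 + j3.431 V.
Step 6 — Current: I = V / Z = 0.07596 + j0.004555 A = 0.07609∠3.4° A.
Step 7 — Complex power: S = V·I* = 0.5452 + j0.2288 VA.
Step 8 — Real power: P = Re(S) = 0.5452 W.
Step 9 — Reactive power: Q = Im(S) = 0.2288 VAR.
Step 10 — Apparent power: |S| = 0.5913 VA.
Step 11 — Power factor: PF = P/|S| = 0.9221 (lagging).

(a) P = 0.5452 W  (b) Q = 0.2288 VAR  (c) S = 0.5913 VA  (d) PF = 0.9221 (lagging)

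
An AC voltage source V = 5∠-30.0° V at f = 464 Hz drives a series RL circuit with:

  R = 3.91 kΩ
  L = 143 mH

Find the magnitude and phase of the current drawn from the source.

Step 1 — Angular frequency: ω = 2π·f = 2π·464 = 2915 rad/s.
Step 2 — Component impedances:
  R: Z = R = 3910 Ω
  L: Z = jωL = j·2915·0.143 = 0 + j416.9 Ω
Step 3 — Series combination: Z_total = R + L = 3910 + j416.9 Ω = 3932∠6.1° Ω.
Step 4 — Source phasor: V = 5∠-30.0° V = 4.33 - j2.5 V.
Step 5 — Ohm's law: I = V / Z_total = (4.33 - j2.5) / (3910 + j416.9) = 0.001028 - j0.000749 A.
Step 6 — Convert to polar: |I| = 0.001272 A, ∠I = -36.1°.

I = 0.001272∠-36.1° A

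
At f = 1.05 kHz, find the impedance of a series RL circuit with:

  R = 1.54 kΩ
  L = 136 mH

Step 1 — Angular frequency: ω = 2π·f = 2π·1050 = 6597 rad/s.
Step 2 — Component impedances:
  R: Z = R = 1540 Ω
  L: Z = jωL = j·6597·0.136 = 0 + j897.2 Ω
Step 3 — Series combination: Z_total = R + L = 1540 + j897.2 Ω = 1782∠30.2° Ω.

Z = 1540 + j897.2 Ω = 1782∠30.2° Ω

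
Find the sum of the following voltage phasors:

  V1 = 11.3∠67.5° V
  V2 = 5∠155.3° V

Step 1 — Convert each phasor to rectangular form:
  V1 = 11.3·(cos(67.5°) + j·sin(67.5°)) = 4.324 + j10.44 V
  V2 = 5·(cos(155.3°) + j·sin(155.3°)) = -4.543 + j2.089 V
Step 2 — Sum components: V_total = -0.2182 + j12.53 V.
Step 3 — Convert to polar: |V_total| = 12.53 V, ∠V_total = 91.0°.

V_total = 12.53∠91.0° V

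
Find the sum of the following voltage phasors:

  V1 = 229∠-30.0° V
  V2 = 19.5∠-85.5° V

Step 1 — Convert each phasor to rectangular form:
  V1 = 229·(cos(-30.0°) + j·sin(-30.0°)) = 198.3 - j114.5 V
  V2 = 19.5·(cos(-85.5°) + j·sin(-85.5°)) = 1.53 - j19.44 V
Step 2 — Sum components: V_total = 199.8 - j133.9 V.
Step 3 — Convert to polar: |V_total| = 240.6 V, ∠V_total = -33.8°.

V_total = 240.6∠-33.8° V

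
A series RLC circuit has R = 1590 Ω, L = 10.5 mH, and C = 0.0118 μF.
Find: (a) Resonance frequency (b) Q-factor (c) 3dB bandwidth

Step 1 — Resonance condition Im(Z)=0 gives ω₀ = 1/√(LC).
Step 2 — ω₀ = 1/√(0.0105·1.18e-08) = 8.984e+04 rad/s.
Step 3 — f₀ = ω₀/(2π) = 1.43e+04 Hz.
Step 4 — Series Q: Q = ω₀L/R = 8.984e+04·0.0105/1590 = 0.5933.
Step 5 — 3dB bandwidth: Δω = ω₀/Q = 1.514e+05 rad/s; BW = Δω/(2π) = 2.41e+04 Hz.

(a) f₀ = 1.43e+04 Hz  (b) Q = 0.5933  (c) BW = 2.41e+04 Hz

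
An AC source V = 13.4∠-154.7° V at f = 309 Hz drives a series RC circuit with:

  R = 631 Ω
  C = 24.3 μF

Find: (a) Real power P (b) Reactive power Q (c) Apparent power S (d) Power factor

Step 1 — Angular frequency: ω = 2π·f = 2π·309 = 1942 rad/s.
Step 2 — Component impedances:
  R: Z = R = 631 Ω
  C: Z = 1/(jωC) = -j/(ω·C) = 0 - j21.2 Ω
Step 3 — Series combination: Z_total = R + C = 631 - j21.2 Ω = 631.4∠-1.9° Ω.
Step 4 — Source phasor: V = 13.4∠-154.7° V = -12.11 - j5.727 V.
Step 5 — Current: I = V / Z = -0.01887 - j0.009709 A = 0.02122∠-152.8° A.
Step 6 — Complex power: S = V·I* = 0.2842 - j0.009548 VA.
Step 7 — Real power: P = Re(S) = 0.2842 W.
Step 8 — Reactive power: Q = Im(S) = -0.009548 VAR.
Step 9 — Apparent power: |S| = 0.2844 VA.
Step 10 — Power factor: PF = P/|S| = 0.9994 (leading).

(a) P = 0.2842 W  (b) Q = -0.009548 VAR  (c) S = 0.2844 VA  (d) PF = 0.9994 (leading)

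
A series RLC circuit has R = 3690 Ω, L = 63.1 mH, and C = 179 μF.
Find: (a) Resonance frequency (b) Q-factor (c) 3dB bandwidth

Step 1 — Resonance: ω₀ = 1/√(LC) = 1/√(0.0631·0.000179) = 297.5 rad/s.
Step 2 — f₀ = ω₀/(2π) = 47.36 Hz.
Step 3 — Series Q: Q = ω₀L/R = 297.5·0.0631/3690 = 0.005088.
Step 4 — Bandwidth: Δω = ω₀/Q = 5.848e+04 rad/s; BW = Δω/(2π) = 9307 Hz.

(a) f₀ = 47.36 Hz  (b) Q = 0.005088  (c) BW = 9307 Hz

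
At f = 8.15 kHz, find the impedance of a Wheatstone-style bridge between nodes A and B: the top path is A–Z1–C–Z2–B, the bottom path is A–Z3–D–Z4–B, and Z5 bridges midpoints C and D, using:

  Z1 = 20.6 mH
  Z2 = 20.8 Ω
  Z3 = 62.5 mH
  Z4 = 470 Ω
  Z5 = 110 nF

Step 1 — Angular frequency: ω = 2π·f = 2π·8150 = 5.121e+04 rad/s.
Step 2 — Component impedances:
  Z1: Z = jωL = j·5.121e+04·0.0206 = 0 + j1055 Ω
  Z2: Z = R = 20.8 Ω
  Z3: Z = jωL = j·5.121e+04·0.0625 = 0 + j3200 Ω
  Z4: Z = R = 470 Ω
  Z5: Z = 1/(jωC) = -j/(ω·C) = 0 - j177.5 Ω
Step 3 — Bridge requires nodal analysis (the Z5 bridge couples midpoints C and D, so the two paths cannot be reduced to a simple series/parallel combination). Setting node B to ground and injecting 1 A at node A, the 3-node admittance system at A, C, D solves to V_A = Z_AB = 22.5 + j786.5 Ω = 786.9∠88.4° Ω.

Z = 22.5 + j786.5 Ω = 786.9∠88.4° Ω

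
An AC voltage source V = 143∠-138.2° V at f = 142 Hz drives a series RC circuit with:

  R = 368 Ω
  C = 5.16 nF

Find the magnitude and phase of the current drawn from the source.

Step 1 — Angular frequency: ω = 2π·f = 2π·142 = 892.2 rad/s.
Step 2 — Component impedances:
  R: Z = R = 368 Ω
  C: Z = 1/(jωC) = -j/(ω·C) = 0 - j2.172e+05 Ω
Step 3 — Series combination: Z_total = R + C = 368 - j2.172e+05 Ω = 2.172e+05∠-89.9° Ω.
Step 4 — Source phasor: V = 143∠-138.2° V = -106.6 - j95.31 V.
Step 5 — Ohm's law: I = V / Z_total = (-106.6 - j95.31) / (368 - j2.172e+05) = 0.000438 - j0.0004915 A.
Step 6 — Convert to polar: |I| = 0.0006583 A, ∠I = -48.3°.

I = 0.0006583∠-48.3° A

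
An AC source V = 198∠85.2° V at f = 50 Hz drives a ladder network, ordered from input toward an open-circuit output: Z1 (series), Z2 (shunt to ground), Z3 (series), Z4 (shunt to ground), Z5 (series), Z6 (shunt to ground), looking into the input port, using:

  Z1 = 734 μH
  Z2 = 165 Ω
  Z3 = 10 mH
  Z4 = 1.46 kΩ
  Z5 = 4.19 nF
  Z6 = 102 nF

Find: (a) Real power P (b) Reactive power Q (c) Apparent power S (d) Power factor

Step 1 — Angular frequency: ω = 2π·f = 2π·50 = 314.2 rad/s.
Step 2 — Component impedances:
  Z1: Z = jωL = j·314.2·0.000734 = 0 + j0.2306 Ω
  Z2: Z = R = 165 Ω
  Z3: Z = jωL = j·314.2·0.01 = 0 + j3.142 Ω
  Z4: Z = R = 1460 Ω
  Z5: Z = 1/(jωC) = -j/(ω·C) = 0 - j7.597e+05 Ω
  Z6: Z = 1/(jωC) = -j/(ω·C) = 0 - j3.121e+04 Ω
Step 3 — Ladder network (open output): work backward from the far end, alternating series and parallel combinations. Z_in = 148.2 + j0.2352 Ω = 148.2∠0.1° Ω.
Step 4 — Source phasor: V = 198∠85.2° V = 16.57 + j197.3 V.
Step 5 — Current: I = V / Z = 0.1139 + j1.331 A = 1.336∠85.1° A.
Step 6 — Complex power: S = V·I* = 264.5 + j0.4196 VA.
Step 7 — Real power: P = Re(S) = 264.5 W.
Step 8 — Reactive power: Q = Im(S) = 0.4196 VAR.
Step 9 — Apparent power: |S| = 264.5 VA.
Step 10 — Power factor: PF = P/|S| = 1 (lagging).

(a) P = 264.5 W  (b) Q = 0.4196 VAR  (c) S = 264.5 VA  (d) PF = 1 (lagging)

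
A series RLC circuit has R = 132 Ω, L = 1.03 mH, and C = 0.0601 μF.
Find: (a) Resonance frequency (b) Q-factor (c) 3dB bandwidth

Step 1 — Resonance condition Im(Z)=0 gives ω₀ = 1/√(LC).
Step 2 — ω₀ = 1/√(0.00103·6.01e-08) = 1.271e+05 rad/s.
Step 3 — f₀ = ω₀/(2π) = 2.023e+04 Hz.
Step 4 — Series Q: Q = ω₀L/R = 1.271e+05·0.00103/132 = 0.9918.
Step 5 — 3dB bandwidth: Δω = ω₀/Q = 1.282e+05 rad/s; BW = Δω/(2π) = 2.04e+04 Hz.

(a) f₀ = 2.023e+04 Hz  (b) Q = 0.9918  (c) BW = 2.04e+04 Hz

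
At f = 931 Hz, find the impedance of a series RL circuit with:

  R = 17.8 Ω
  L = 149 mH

Step 1 — Angular frequency: ω = 2π·f = 2π·931 = 5850 rad/s.
Step 2 — Component impedances:
  R: Z = R = 17.8 Ω
  L: Z = jωL = j·5850·0.149 = 0 + j871.6 Ω
Step 3 — Series combination: Z_total = R + L = 17.8 + j871.6 Ω = 871.8∠88.8° Ω.

Z = 17.8 + j871.6 Ω = 871.8∠88.8° Ω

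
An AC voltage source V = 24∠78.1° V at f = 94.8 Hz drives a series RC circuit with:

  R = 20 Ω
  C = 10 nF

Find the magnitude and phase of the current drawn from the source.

Step 1 — Angular frequency: ω = 2π·f = 2π·94.8 = 595.6 rad/s.
Step 2 — Component impedances:
  R: Z = R = 20 Ω
  C: Z = 1/(jωC) = -j/(ω·C) = 0 - j1.679e+05 Ω
Step 3 — Series combination: Z_total = R + C = 20 - j1.679e+05 Ω = 1.679e+05∠-90.0° Ω.
Step 4 — Source phasor: V = 24∠78.1° V = 4.949 + j23.48 V.
Step 5 — Ohm's law: I = V / Z_total = (4.949 + j23.48) / (20 - j1.679e+05) = -0.0001399 + j2.949e-05 A.
Step 6 — Convert to polar: |I| = 0.000143 A, ∠I = 168.1°.

I = 0.000143∠168.1° A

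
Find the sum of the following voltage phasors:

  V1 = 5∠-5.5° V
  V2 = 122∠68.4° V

Step 1 — Convert each phasor to rectangular form:
  V1 = 5·(cos(-5.5°) + j·sin(-5.5°)) = 4.977 - j0.4792 V
  V2 = 122·(cos(68.4°) + j·sin(68.4°)) = 44.91 + j113.4 V
Step 2 — Sum components: V_total = 49.89 + j113 V.
Step 3 — Convert to polar: |V_total| = 123.5 V, ∠V_total = 66.2°.

V_total = 123.5∠66.2° V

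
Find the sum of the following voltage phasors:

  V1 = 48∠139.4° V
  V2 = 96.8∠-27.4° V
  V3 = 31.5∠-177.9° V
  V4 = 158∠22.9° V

Step 1 — Convert each phasor to rectangular form:
  V1 = 48·(cos(139.4°) + j·sin(139.4°)) = -36.45 + j31.24 V
  V2 = 96.8·(cos(-27.4°) + j·sin(-27.4°)) = 85.94 - j44.55 V
  V3 = 31.5·(cos(-177.9°) + j·sin(-177.9°)) = -31.48 - j1.154 V
  V4 = 158·(cos(22.9°) + j·sin(22.9°)) = 145.5 + j61.48 V
Step 2 — Sum components: V_total = 163.6 + j47.02 V.
Step 3 — Convert to polar: |V_total| = 170.2 V, ∠V_total = 16.0°.

V_total = 170.2∠16.0° V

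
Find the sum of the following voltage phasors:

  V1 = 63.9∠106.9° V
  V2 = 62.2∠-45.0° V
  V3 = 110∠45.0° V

Step 1 — Convert each phasor to rectangular form:
  V1 = 63.9·(cos(106.9°) + j·sin(106.9°)) = -18.58 + j61.14 V
  V2 = 62.2·(cos(-45.0°) + j·sin(-45.0°)) = 43.98 - j43.98 V
  V3 = 110·(cos(45.0°) + j·sin(45.0°)) = 77.78 + j77.78 V
Step 2 — Sum components: V_total = 103.2 + j94.94 V.
Step 3 — Convert to polar: |V_total| = 140.2 V, ∠V_total = 42.6°.

V_total = 140.2∠42.6° V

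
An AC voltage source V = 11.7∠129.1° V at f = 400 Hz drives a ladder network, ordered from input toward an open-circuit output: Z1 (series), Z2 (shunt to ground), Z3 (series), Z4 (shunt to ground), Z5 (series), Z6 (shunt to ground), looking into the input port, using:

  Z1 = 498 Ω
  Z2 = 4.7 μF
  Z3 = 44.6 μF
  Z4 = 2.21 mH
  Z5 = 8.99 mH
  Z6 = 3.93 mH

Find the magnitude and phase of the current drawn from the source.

Step 1 — Angular frequency: ω = 2π·f = 2π·400 = 2513 rad/s.
Step 2 — Component impedances:
  Z1: Z = R = 498 Ω
  Z2: Z = 1/(jωC) = -j/(ω·C) = 0 - j84.66 Ω
  Z3: Z = 1/(jωC) = -j/(ω·C) = 0 - j8.921 Ω
  Z4: Z = jωL = j·2513·0.00221 = 0 + j5.554 Ω
  Z5: Z = jωL = j·2513·0.00899 = 0 + j22.59 Ω
  Z6: Z = jωL = j·2513·0.00393 = 0 + j9.877 Ω
Step 3 — Ladder network (open output): work backward from the far end, alternating series and parallel combinations. Z_in = 498 - j3.982 Ω = 498∠-0.5° Ω.
Step 4 — Source phasor: V = 11.7∠129.1° V = -7.379 + j9.08 V.
Step 5 — Ohm's law: I = V / Z_total = (-7.379 + j9.08) / (498 - j3.982) = -0.01496 + j0.01811 A.
Step 6 — Convert to polar: |I| = 0.02349 A, ∠I = 129.6°.

I = 0.02349∠129.6° A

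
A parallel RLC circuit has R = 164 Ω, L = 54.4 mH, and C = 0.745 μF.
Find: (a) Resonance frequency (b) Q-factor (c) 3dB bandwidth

Step 1 — Resonance: ω₀ = 1/√(LC) = 1/√(0.0544·7.45e-07) = 4967 rad/s.
Step 2 — f₀ = ω₀/(2π) = 790.6 Hz.
Step 3 — Parallel Q: Q = R/(ω₀L) = 164/(4967·0.0544) = 0.6069.
Step 4 — Bandwidth: Δω = ω₀/Q = 8185 rad/s; BW = Δω/(2π) = 1303 Hz.

(a) f₀ = 790.6 Hz  (b) Q = 0.6069  (c) BW = 1303 Hz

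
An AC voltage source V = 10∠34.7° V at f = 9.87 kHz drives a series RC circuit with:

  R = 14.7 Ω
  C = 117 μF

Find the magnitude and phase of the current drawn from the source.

Step 1 — Angular frequency: ω = 2π·f = 2π·9870 = 6.202e+04 rad/s.
Step 2 — Component impedances:
  R: Z = R = 14.7 Ω
  C: Z = 1/(jωC) = -j/(ω·C) = 0 - j0.1378 Ω
Step 3 — Series combination: Z_total = R + C = 14.7 - j0.1378 Ω = 14.7∠-0.5° Ω.
Step 4 — Source phasor: V = 10∠34.7° V = 8.221 + j5.693 V.
Step 5 — Ohm's law: I = V / Z_total = (8.221 + j5.693) / (14.7 - j0.1378) = 0.5556 + j0.3925 A.
Step 6 — Convert to polar: |I| = 0.6802 A, ∠I = 35.2°.

I = 0.6802∠35.2° A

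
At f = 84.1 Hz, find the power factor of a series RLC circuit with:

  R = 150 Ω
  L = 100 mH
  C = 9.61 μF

Step 1 — Angular frequency: ω = 2π·f = 2π·84.1 = 528.4 rad/s.
Step 2 — Component impedances:
  R: Z = R = 150 Ω
  L: Z = jωL = j·528.4·0.1 = 0 + j52.84 Ω
  C: Z = 1/(jωC) = -j/(ω·C) = 0 - j196.9 Ω
Step 3 — Series combination: Z_total = R + L + C = 150 - j144.1 Ω = 208∠-43.8° Ω.
Step 4 — Power factor: PF = cos(φ) = Re(Z)/|Z| = 150/208 = 0.7212.
Step 5 — Type: Im(Z) = -144.1 ⇒ leading (phase φ = -43.8°).

PF = 0.7212 (leading, φ = -43.8°)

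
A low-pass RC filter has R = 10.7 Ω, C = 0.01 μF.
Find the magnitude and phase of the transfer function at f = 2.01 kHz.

Step 1 — Angular frequency: ω = 2π·2010 = 1.263e+04 rad/s.
Step 2 — Transfer function: H(jω) = 1/(1 + jωRC).
Step 3 — Denominator: 1 + jωRC = 1 + j·1.263e+04·10.7·1e-08 = 1 + j0.001351.
Step 4 — H = 1 - j0.001351.
Step 5 — Magnitude: |H| = 1 (-0.0 dB); phase: φ = -0.1°.

|H| = 1 (-0.0 dB), φ = -0.1°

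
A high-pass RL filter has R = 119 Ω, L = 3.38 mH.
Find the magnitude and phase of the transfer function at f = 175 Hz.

Step 1 — Angular frequency: ω = 2π·175 = 1100 rad/s.
Step 2 — Transfer function: H(jω) = jωL/(R + jωL).
Step 3 — Numerator jωL = j·3.717; denominator R + jωL = 119 + j3.717.
Step 4 — H = 0.0009744 + j0.0312.
Step 5 — Magnitude: |H| = 0.03122 (-30.1 dB); phase: φ = 88.2°.

|H| = 0.03122 (-30.1 dB), φ = 88.2°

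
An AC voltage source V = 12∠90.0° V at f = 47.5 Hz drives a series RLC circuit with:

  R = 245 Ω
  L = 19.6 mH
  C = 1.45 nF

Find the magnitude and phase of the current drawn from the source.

Step 1 — Angular frequency: ω = 2π·f = 2π·47.5 = 298.5 rad/s.
Step 2 — Component impedances:
  R: Z = R = 245 Ω
  L: Z = jωL = j·298.5·0.0196 = 0 + j5.85 Ω
  C: Z = 1/(jωC) = -j/(ω·C) = 0 - j2.311e+06 Ω
Step 3 — Series combination: Z_total = R + L + C = 245 - j2.311e+06 Ω = 2.311e+06∠-90.0° Ω.
Step 4 — Source phasor: V = 12∠90.0° V = 0 + j12 V.
Step 5 — Ohm's law: I = V / Z_total = (0 + j12) / (245 - j2.311e+06) = -5.193e-06 + j5.506e-10 A.
Step 6 — Convert to polar: |I| = 5.193e-06 A, ∠I = 180.0°.

I = 5.193e-06∠180.0° A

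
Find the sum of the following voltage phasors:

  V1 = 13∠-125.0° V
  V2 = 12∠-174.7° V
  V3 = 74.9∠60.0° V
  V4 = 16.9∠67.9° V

Step 1 — Convert each phasor to rectangular form:
  V1 = 13·(cos(-125.0°) + j·sin(-125.0°)) = -7.456 - j10.65 V
  V2 = 12·(cos(-174.7°) + j·sin(-174.7°)) = -11.95 - j1.108 V
  V3 = 74.9·(cos(60.0°) + j·sin(60.0°)) = 37.45 + j64.87 V
  V4 = 16.9·(cos(67.9°) + j·sin(67.9°)) = 6.358 + j15.66 V
Step 2 — Sum components: V_total = 24.4 + j68.77 V.
Step 3 — Convert to polar: |V_total| = 72.97 V, ∠V_total = 70.5°.

V_total = 72.97∠70.5° V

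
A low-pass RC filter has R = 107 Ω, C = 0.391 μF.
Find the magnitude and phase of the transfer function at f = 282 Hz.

Step 1 — Angular frequency: ω = 2π·282 = 1772 rad/s.
Step 2 — Transfer function: H(jω) = 1/(1 + jωRC).
Step 3 — Denominator: 1 + jωRC = 1 + j·1772·107·3.91e-07 = 1 + j0.07413.
Step 4 — H = 0.9945 - j0.07372.
Step 5 — Magnitude: |H| = 0.9973 (-0.0 dB); phase: φ = -4.2°.

|H| = 0.9973 (-0.0 dB), φ = -4.2°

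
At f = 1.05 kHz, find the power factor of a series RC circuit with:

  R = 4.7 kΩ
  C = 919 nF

Step 1 — Angular frequency: ω = 2π·f = 2π·1050 = 6597 rad/s.
Step 2 — Component impedances:
  R: Z = R = 4700 Ω
  C: Z = 1/(jωC) = -j/(ω·C) = 0 - j164.9 Ω
Step 3 — Series combination: Z_total = R + C = 4700 - j164.9 Ω = 4703∠-2.0° Ω.
Step 4 — Power factor: PF = cos(φ) = Re(Z)/|Z| = 4700/4703 = 0.9994.
Step 5 — Type: Im(Z) = -164.9 ⇒ leading (phase φ = -2.0°).

PF = 0.9994 (leading, φ = -2.0°)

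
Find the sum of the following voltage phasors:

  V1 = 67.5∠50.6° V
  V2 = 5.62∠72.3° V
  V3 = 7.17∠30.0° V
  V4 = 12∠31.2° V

Step 1 — Convert each phasor to rectangular form:
  V1 = 67.5·(cos(50.6°) + j·sin(50.6°)) = 42.84 + j52.16 V
  V2 = 5.62·(cos(72.3°) + j·sin(72.3°)) = 1.709 + j5.354 V
  V3 = 7.17·(cos(30.0°) + j·sin(30.0°)) = 6.209 + j3.585 V
  V4 = 12·(cos(31.2°) + j·sin(31.2°)) = 10.26 + j6.216 V
Step 2 — Sum components: V_total = 61.03 + j67.31 V.
Step 3 — Convert to polar: |V_total| = 90.86 V, ∠V_total = 47.8°.

V_total = 90.86∠47.8° V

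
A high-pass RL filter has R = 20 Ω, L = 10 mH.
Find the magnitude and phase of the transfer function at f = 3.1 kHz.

Step 1 — Angular frequency: ω = 2π·3100 = 1.948e+04 rad/s.
Step 2 — Transfer function: H(jω) = jωL/(R + jωL).
Step 3 — Numerator jωL = j·194.8; denominator R + jωL = 20 + j194.8.
Step 4 — H = 0.9896 + j0.1016.
Step 5 — Magnitude: |H| = 0.9948 (-0.0 dB); phase: φ = 5.9°.

|H| = 0.9948 (-0.0 dB), φ = 5.9°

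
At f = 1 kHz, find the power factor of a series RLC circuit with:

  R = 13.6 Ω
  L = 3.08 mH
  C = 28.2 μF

Step 1 — Angular frequency: ω = 2π·f = 2π·1000 = 6283 rad/s.
Step 2 — Component impedances:
  R: Z = R = 13.6 Ω
  L: Z = jωL = j·6283·0.00308 = 0 + j19.35 Ω
  C: Z = 1/(jωC) = -j/(ω·C) = 0 - j5.644 Ω
Step 3 — Series combination: Z_total = R + L + C = 13.6 + j13.71 Ω = 19.31∠45.2° Ω.
Step 4 — Power factor: PF = cos(φ) = Re(Z)/|Z| = 13.6/19.31 = 0.7043.
Step 5 — Type: Im(Z) = 13.71 ⇒ lagging (phase φ = 45.2°).

PF = 0.7043 (lagging, φ = 45.2°)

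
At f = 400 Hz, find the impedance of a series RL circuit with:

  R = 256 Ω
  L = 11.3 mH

Step 1 — Angular frequency: ω = 2π·f = 2π·400 = 2513 rad/s.
Step 2 — Component impedances:
  R: Z = R = 256 Ω
  L: Z = jωL = j·2513·0.0113 = 0 + j28.4 Ω
Step 3 — Series combination: Z_total = R + L = 256 + j28.4 Ω = 257.6∠6.3° Ω.

Z = 256 + j28.4 Ω = 257.6∠6.3° Ω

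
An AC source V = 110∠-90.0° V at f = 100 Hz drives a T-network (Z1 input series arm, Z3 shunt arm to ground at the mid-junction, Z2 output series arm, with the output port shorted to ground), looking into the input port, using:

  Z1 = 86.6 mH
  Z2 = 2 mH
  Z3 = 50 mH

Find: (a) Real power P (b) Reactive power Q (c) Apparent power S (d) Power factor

Step 1 — Angular frequency: ω = 2π·f = 2π·100 = 628.3 rad/s.
Step 2 — Component impedances:
  Z1: Z = jωL = j·628.3·0.0866 = 0 + j54.41 Ω
  Z2: Z = jωL = j·628.3·0.002 = 0 + j1.257 Ω
  Z3: Z = jωL = j·628.3·0.05 = 0 + j31.42 Ω
Step 3 — With the output port shorted to ground, the output series arm Z2 runs from the junction to ground; the shunt arm Z3 also runs from the junction to ground. They appear in parallel: Z3 || Z2 = 0 + j1.208 Ω.
Step 4 — Series with input arm Z1: Z_in = Z1 + (Z3 || Z2) = 0 + j55.62 Ω = 55.62∠90.0° Ω.
Step 5 — Source phasor: V = 110∠-90.0° V = 0 - j110 V.
Step 6 — Current: I = V / Z = -1.978 A = 1.978∠-180.0° A.
Step 7 — Complex power: S = V·I* = 0 + j217.5 VA.
Step 8 — Real power: P = Re(S) = 0 W.
Step 9 — Reactive power: Q = Im(S) = 217.5 VAR.
Step 10 — Apparent power: |S| = 217.5 VA.
Step 11 — Power factor: PF = P/|S| = 0 (lagging).

(a) P = 0 W  (b) Q = 217.5 VAR  (c) S = 217.5 VA  (d) PF = 0 (lagging)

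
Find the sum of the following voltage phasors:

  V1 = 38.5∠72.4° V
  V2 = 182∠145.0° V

Step 1 — Convert each phasor to rectangular form:
  V1 = 38.5·(cos(72.4°) + j·sin(72.4°)) = 11.64 + j36.7 V
  V2 = 182·(cos(145.0°) + j·sin(145.0°)) = -149.1 + j104.4 V
Step 2 — Sum components: V_total = -137.4 + j141.1 V.
Step 3 — Convert to polar: |V_total| = 197 V, ∠V_total = 134.3°.

V_total = 197∠134.3° V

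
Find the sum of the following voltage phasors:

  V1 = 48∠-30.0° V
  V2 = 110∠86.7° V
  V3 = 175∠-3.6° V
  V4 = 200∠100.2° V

Step 1 — Convert each phasor to rectangular form:
  V1 = 48·(cos(-30.0°) + j·sin(-30.0°)) = 41.57 - j24 V
  V2 = 110·(cos(86.7°) + j·sin(86.7°)) = 6.332 + j109.8 V
  V3 = 175·(cos(-3.6°) + j·sin(-3.6°)) = 174.7 - j10.99 V
  V4 = 200·(cos(100.2°) + j·sin(100.2°)) = -35.42 + j196.8 V
Step 2 — Sum components: V_total = 187.1 + j271.7 V.
Step 3 — Convert to polar: |V_total| = 329.9 V, ∠V_total = 55.4°.

V_total = 329.9∠55.4° V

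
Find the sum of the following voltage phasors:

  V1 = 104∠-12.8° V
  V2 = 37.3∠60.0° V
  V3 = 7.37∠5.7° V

Step 1 — Convert each phasor to rectangular form:
  V1 = 104·(cos(-12.8°) + j·sin(-12.8°)) = 101.4 - j23.04 V
  V2 = 37.3·(cos(60.0°) + j·sin(60.0°)) = 18.65 + j32.3 V
  V3 = 7.37·(cos(5.7°) + j·sin(5.7°)) = 7.334 + j0.732 V
Step 2 — Sum components: V_total = 127.4 + j9.994 V.
Step 3 — Convert to polar: |V_total| = 127.8 V, ∠V_total = 4.5°.

V_total = 127.8∠4.5° V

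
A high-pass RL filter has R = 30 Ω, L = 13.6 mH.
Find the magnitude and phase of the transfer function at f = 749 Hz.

Step 1 — Angular frequency: ω = 2π·749 = 4706 rad/s.
Step 2 — Transfer function: H(jω) = jωL/(R + jωL).
Step 3 — Numerator jωL = j·64; denominator R + jωL = 30 + j64.
Step 4 — H = 0.8199 + j0.3843.
Step 5 — Magnitude: |H| = 0.9055 (-0.9 dB); phase: φ = 25.1°.

|H| = 0.9055 (-0.9 dB), φ = 25.1°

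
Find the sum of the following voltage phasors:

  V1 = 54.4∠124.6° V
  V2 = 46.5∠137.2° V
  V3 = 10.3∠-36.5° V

Step 1 — Convert each phasor to rectangular form:
  V1 = 54.4·(cos(124.6°) + j·sin(124.6°)) = -30.89 + j44.78 V
  V2 = 46.5·(cos(137.2°) + j·sin(137.2°)) = -34.12 + j31.59 V
  V3 = 10.3·(cos(-36.5°) + j·sin(-36.5°)) = 8.28 - j6.127 V
Step 2 — Sum components: V_total = -56.73 + j70.25 V.
Step 3 — Convert to polar: |V_total| = 90.29 V, ∠V_total = 128.9°.

V_total = 90.29∠128.9° V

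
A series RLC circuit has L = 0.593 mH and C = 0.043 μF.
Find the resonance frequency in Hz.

Step 1 — Resonance condition Im(Z)=0 gives ω₀ = 1/√(LC).
Step 2 — ω₀ = 1/√(0.000593·4.3e-08) = 1.98e+05 rad/s.
Step 3 — f₀ = ω₀/(2π) = 3.152e+04 Hz.

f₀ = 3.152e+04 Hz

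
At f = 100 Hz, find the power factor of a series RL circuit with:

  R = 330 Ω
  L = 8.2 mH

Step 1 — Angular frequency: ω = 2π·f = 2π·100 = 628.3 rad/s.
Step 2 — Component impedances:
  R: Z = R = 330 Ω
  L: Z = jωL = j·628.3·0.0082 = 0 + j5.152 Ω
Step 3 — Series combination: Z_total = R + L = 330 + j5.152 Ω = 330∠0.9° Ω.
Step 4 — Power factor: PF = cos(φ) = Re(Z)/|Z| = 330/330.04 = 0.9999.
Step 5 — Type: Im(Z) = 5.152 ⇒ lagging (phase φ = 0.9°).

PF = 0.9999 (lagging, φ = 0.9°)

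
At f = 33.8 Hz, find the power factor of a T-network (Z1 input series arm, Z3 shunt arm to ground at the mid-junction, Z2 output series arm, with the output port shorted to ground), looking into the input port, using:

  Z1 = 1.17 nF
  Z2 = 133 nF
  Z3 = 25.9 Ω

Step 1 — Angular frequency: ω = 2π·f = 2π·33.8 = 212.4 rad/s.
Step 2 — Component impedances:
  Z1: Z = 1/(jωC) = -j/(ω·C) = 0 - j4.025e+06 Ω
  Z2: Z = 1/(jωC) = -j/(ω·C) = 0 - j3.54e+04 Ω
  Z3: Z = R = 25.9 Ω
Step 3 — With the output port shorted to ground, the output series arm Z2 runs from the junction to ground; the shunt arm Z3 also runs from the junction to ground. They appear in parallel: Z3 || Z2 = 25.9 - j0.01895 Ω.
Step 4 — Series with input arm Z1: Z_in = Z1 + (Z3 || Z2) = 25.9 - j4.025e+06 Ω = 4.025e+06∠-90.0° Ω.
Step 5 — Power factor: PF = cos(φ) = Re(Z)/|Z| = 25.9/4.025e+06 = 6.435e-06.
Step 6 — Type: Im(Z) = -4.025e+06 ⇒ leading (phase φ = -90.0°).

PF = 6.435e-06 (leading, φ = -90.0°)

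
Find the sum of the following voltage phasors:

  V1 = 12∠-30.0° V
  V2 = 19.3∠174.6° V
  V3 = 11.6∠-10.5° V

Step 1 — Convert each phasor to rectangular form:
  V1 = 12·(cos(-30.0°) + j·sin(-30.0°)) = 10.39 - j6 V
  V2 = 19.3·(cos(174.6°) + j·sin(174.6°)) = -19.21 + j1.816 V
  V3 = 11.6·(cos(-10.5°) + j·sin(-10.5°)) = 11.41 - j2.114 V
Step 2 — Sum components: V_total = 2.584 - j6.298 V.
Step 3 — Convert to polar: |V_total| = 6.807 V, ∠V_total = -67.7°.

V_total = 6.807∠-67.7° V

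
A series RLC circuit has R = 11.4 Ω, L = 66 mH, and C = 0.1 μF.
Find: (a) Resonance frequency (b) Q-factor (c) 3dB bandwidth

Step 1 — Resonance: ω₀ = 1/√(LC) = 1/√(0.066·1e-07) = 1.231e+04 rad/s.
Step 2 — f₀ = ω₀/(2π) = 1959 Hz.
Step 3 — Series Q: Q = ω₀L/R = 1.231e+04·0.066/11.4 = 71.26.
Step 4 — Bandwidth: Δω = ω₀/Q = 172.7 rad/s; BW = Δω/(2π) = 27.49 Hz.

(a) f₀ = 1959 Hz  (b) Q = 71.26  (c) BW = 27.49 Hz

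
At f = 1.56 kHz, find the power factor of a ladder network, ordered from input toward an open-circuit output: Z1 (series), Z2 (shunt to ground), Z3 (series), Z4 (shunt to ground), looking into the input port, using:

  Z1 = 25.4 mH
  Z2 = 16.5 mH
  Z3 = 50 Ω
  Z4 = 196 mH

Step 1 — Angular frequency: ω = 2π·f = 2π·1560 = 9802 rad/s.
Step 2 — Component impedances:
  Z1: Z = jωL = j·9802·0.0254 = 0 + j249 Ω
  Z2: Z = jωL = j·9802·0.0165 = 0 + j161.7 Ω
  Z3: Z = R = 50 Ω
  Z4: Z = jωL = j·9802·0.196 = 0 + j1921 Ω
Step 3 — Ladder network (open output): work backward from the far end, alternating series and parallel combinations. Z_in = 0.3013 + j398.1 Ω = 398.1∠90.0° Ω.
Step 4 — Power factor: PF = cos(φ) = Re(Z)/|Z| = 0.30128/398.14 = 0.0007567.
Step 5 — Type: Im(Z) = 398.1 ⇒ lagging (phase φ = 90.0°).

PF = 0.0007567 (lagging, φ = 90.0°)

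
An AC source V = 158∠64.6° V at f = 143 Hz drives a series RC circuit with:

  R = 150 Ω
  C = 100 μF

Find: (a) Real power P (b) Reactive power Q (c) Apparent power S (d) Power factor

Step 1 — Angular frequency: ω = 2π·f = 2π·143 = 898.5 rad/s.
Step 2 — Component impedances:
  R: Z = R = 150 Ω
  C: Z = 1/(jωC) = -j/(ω·C) = 0 - j11.13 Ω
Step 3 — Series combination: Z_total = R + C = 150 - j11.13 Ω = 150.4∠-4.2° Ω.
Step 4 — Source phasor: V = 158∠64.6° V = 67.77 + j142.7 V.
Step 5 — Current: I = V / Z = 0.3791 + j0.9796 A = 1.05∠68.8° A.
Step 6 — Complex power: S = V·I* = 165.5 - j12.28 VA.
Step 7 — Real power: P = Re(S) = 165.5 W.
Step 8 — Reactive power: Q = Im(S) = -12.28 VAR.
Step 9 — Apparent power: |S| = 166 VA.
Step 10 — Power factor: PF = P/|S| = 0.9973 (leading).

(a) P = 165.5 W  (b) Q = -12.28 VAR  (c) S = 166 VA  (d) PF = 0.9973 (leading)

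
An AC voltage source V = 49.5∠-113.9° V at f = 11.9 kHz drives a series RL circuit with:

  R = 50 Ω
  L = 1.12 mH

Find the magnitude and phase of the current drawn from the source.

Step 1 — Angular frequency: ω = 2π·f = 2π·1.19e+04 = 7.477e+04 rad/s.
Step 2 — Component impedances:
  R: Z = R = 50 Ω
  L: Z = jωL = j·7.477e+04·0.00112 = 0 + j83.74 Ω
Step 3 — Series combination: Z_total = R + L = 50 + j83.74 Ω = 97.53∠59.2° Ω.
Step 4 — Source phasor: V = 49.5∠-113.9° V = -20.05 - j45.26 V.
Step 5 — Ohm's law: I = V / Z_total = (-20.05 - j45.26) / (50 + j83.74) = -0.5038 - j0.06132 A.
Step 6 — Convert to polar: |I| = 0.5075 A, ∠I = -173.1°.

I = 0.5075∠-173.1° A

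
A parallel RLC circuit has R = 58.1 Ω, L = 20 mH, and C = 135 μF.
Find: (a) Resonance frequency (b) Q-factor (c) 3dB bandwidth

Step 1 — Resonance: ω₀ = 1/√(LC) = 1/√(0.02·0.000135) = 608.6 rad/s.
Step 2 — f₀ = ω₀/(2π) = 96.86 Hz.
Step 3 — Parallel Q: Q = R/(ω₀L) = 58.1/(608.6·0.02) = 4.773.
Step 4 — Bandwidth: Δω = ω₀/Q = 127.5 rad/s; BW = Δω/(2π) = 20.29 Hz.

(a) f₀ = 96.86 Hz  (b) Q = 4.773  (c) BW = 20.29 Hz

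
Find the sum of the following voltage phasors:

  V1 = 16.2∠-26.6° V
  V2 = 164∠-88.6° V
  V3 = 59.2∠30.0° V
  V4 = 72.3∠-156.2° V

Step 1 — Convert each phasor to rectangular form:
  V1 = 16.2·(cos(-26.6°) + j·sin(-26.6°)) = 14.49 - j7.254 V
  V2 = 164·(cos(-88.6°) + j·sin(-88.6°)) = 4.007 - j164 V
  V3 = 59.2·(cos(30.0°) + j·sin(30.0°)) = 51.27 + j29.6 V
  V4 = 72.3·(cos(-156.2°) + j·sin(-156.2°)) = -66.15 - j29.18 V
Step 2 — Sum components: V_total = 3.609 - j170.8 V.
Step 3 — Convert to polar: |V_total| = 170.8 V, ∠V_total = -88.8°.

V_total = 170.8∠-88.8° V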